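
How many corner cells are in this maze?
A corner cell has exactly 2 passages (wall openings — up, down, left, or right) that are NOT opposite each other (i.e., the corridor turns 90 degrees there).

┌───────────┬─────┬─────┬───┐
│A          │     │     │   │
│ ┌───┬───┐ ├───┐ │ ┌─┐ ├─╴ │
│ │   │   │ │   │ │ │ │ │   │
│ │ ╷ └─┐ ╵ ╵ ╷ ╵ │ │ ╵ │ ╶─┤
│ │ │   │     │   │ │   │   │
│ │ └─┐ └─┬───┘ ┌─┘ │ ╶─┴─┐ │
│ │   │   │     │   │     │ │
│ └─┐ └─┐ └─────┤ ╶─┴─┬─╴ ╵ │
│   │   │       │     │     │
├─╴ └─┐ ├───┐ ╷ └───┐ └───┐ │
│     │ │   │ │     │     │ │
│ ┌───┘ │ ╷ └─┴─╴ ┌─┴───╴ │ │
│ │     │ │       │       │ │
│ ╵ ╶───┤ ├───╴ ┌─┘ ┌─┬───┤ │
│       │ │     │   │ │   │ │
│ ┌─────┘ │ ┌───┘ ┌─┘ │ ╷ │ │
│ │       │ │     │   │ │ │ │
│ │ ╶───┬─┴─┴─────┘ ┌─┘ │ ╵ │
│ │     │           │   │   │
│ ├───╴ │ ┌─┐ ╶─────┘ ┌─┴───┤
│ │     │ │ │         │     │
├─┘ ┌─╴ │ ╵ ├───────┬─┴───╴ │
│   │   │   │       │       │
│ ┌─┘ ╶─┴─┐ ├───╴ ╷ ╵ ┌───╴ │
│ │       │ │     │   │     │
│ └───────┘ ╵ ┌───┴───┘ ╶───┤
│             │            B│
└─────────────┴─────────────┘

Counting corner cells (2 non-opposite passages):
Total corners: 88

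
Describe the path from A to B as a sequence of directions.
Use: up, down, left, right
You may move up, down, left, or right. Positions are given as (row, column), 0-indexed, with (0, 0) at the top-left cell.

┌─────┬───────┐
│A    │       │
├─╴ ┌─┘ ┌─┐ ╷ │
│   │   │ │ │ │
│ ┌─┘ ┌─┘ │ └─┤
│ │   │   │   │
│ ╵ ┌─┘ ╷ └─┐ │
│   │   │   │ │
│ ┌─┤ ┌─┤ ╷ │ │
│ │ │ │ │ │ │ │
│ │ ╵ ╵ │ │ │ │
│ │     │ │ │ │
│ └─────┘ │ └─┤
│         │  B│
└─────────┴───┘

Finding the path and converting it to directions:
Path through cells: (0,0) → (0,1) → (1,1) → (1,0) → (2,0) → (3,0) → (4,0) → (5,0) → (6,0) → (6,1) → (6,2) → (6,3) → (6,4) → (5,4) → (4,4) → (3,4) → (3,5) → (4,5) → (5,5) → (6,5) → (6,6)
Directions: right, down, left, down, down, down, down, down, right, right, right, right, up, up, up, right, down, down, down, right

Solution:

┌─────┬───────┐
│A ↓  │       │
├─╴ ┌─┘ ┌─┐ ╷ │
│↓ ↲│   │ │ │ │
│ ┌─┘ ┌─┘ │ └─┤
│↓│   │   │   │
│ ╵ ┌─┘ ╷ └─┐ │
│↓  │   │↱ ↓│ │
│ ┌─┤ ┌─┤ ╷ │ │
│↓│ │ │ │↑│↓│ │
│ │ ╵ ╵ │ │ │ │
│↓│     │↑│↓│ │
│ └─────┘ │ └─┤
│↳ → → → ↑│↳ B│
└─────────┴───┘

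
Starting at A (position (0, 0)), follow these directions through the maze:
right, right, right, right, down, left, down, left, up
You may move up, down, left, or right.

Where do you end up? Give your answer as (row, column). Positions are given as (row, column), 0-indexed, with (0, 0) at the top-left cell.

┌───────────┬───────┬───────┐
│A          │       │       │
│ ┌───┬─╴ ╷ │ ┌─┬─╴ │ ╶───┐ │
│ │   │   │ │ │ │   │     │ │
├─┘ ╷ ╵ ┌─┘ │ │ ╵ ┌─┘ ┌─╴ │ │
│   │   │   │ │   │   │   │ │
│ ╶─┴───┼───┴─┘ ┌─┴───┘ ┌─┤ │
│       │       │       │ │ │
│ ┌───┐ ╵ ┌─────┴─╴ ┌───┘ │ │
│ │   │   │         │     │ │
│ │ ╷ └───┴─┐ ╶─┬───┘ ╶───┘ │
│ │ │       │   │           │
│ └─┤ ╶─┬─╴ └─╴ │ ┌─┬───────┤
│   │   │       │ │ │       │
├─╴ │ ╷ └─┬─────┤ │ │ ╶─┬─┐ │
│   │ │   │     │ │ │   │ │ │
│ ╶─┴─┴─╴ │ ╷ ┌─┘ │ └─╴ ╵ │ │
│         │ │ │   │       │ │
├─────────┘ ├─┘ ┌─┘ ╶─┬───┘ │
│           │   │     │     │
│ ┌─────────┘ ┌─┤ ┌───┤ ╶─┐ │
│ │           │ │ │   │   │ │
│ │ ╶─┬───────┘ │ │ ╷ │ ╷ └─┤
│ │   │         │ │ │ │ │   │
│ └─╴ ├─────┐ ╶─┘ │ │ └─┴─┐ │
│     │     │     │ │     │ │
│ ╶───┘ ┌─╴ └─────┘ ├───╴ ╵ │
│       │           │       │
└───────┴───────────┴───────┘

Following directions step by step:
Start: (0, 0)
  right: (0, 0) → (0, 1)
  right: (0, 1) → (0, 2)
  right: (0, 2) → (0, 3)
  right: (0, 3) → (0, 4)
  down: (0, 4) → (1, 4)
  left: (1, 4) → (1, 3)
  down: (1, 3) → (2, 3)
  left: (2, 3) → (2, 2)
  up: (2, 2) → (1, 2)
Final position: (1, 2)

Path taken:

┌───────────┬───────┬───────┐
│A → → → ↓  │       │       │
│ ┌───┬─╴ ╷ │ ┌─┬─╴ │ ╶───┐ │
│ │  B│↓ ↲│ │ │ │   │     │ │
├─┘ ╷ ╵ ┌─┘ │ │ ╵ ┌─┘ ┌─╴ │ │
│   │↑ ↲│   │ │   │   │   │ │
│ ╶─┴───┼───┴─┘ ┌─┴───┘ ┌─┤ │
│       │       │       │ │ │
│ ┌───┐ ╵ ┌─────┴─╴ ┌───┘ │ │
│ │   │   │         │     │ │
│ │ ╷ └───┴─┐ ╶─┬───┘ ╶───┘ │
│ │ │       │   │           │
│ └─┤ ╶─┬─╴ └─╴ │ ┌─┬───────┤
│   │   │       │ │ │       │
├─╴ │ ╷ └─┬─────┤ │ │ ╶─┬─┐ │
│   │ │   │     │ │ │   │ │ │
│ ╶─┴─┴─╴ │ ╷ ┌─┘ │ └─╴ ╵ │ │
│         │ │ │   │       │ │
├─────────┘ ├─┘ ┌─┘ ╶─┬───┘ │
│           │   │     │     │
│ ┌─────────┘ ┌─┤ ┌───┤ ╶─┐ │
│ │           │ │ │   │   │ │
│ │ ╶─┬───────┘ │ │ ╷ │ ╷ └─┤
│ │   │         │ │ │ │ │   │
│ └─╴ ├─────┐ ╶─┘ │ │ └─┴─┐ │
│     │     │     │ │     │ │
│ ╶───┘ ┌─╴ └─────┘ ├───╴ ╵ │
│       │           │       │
└───────┴───────────┴───────┘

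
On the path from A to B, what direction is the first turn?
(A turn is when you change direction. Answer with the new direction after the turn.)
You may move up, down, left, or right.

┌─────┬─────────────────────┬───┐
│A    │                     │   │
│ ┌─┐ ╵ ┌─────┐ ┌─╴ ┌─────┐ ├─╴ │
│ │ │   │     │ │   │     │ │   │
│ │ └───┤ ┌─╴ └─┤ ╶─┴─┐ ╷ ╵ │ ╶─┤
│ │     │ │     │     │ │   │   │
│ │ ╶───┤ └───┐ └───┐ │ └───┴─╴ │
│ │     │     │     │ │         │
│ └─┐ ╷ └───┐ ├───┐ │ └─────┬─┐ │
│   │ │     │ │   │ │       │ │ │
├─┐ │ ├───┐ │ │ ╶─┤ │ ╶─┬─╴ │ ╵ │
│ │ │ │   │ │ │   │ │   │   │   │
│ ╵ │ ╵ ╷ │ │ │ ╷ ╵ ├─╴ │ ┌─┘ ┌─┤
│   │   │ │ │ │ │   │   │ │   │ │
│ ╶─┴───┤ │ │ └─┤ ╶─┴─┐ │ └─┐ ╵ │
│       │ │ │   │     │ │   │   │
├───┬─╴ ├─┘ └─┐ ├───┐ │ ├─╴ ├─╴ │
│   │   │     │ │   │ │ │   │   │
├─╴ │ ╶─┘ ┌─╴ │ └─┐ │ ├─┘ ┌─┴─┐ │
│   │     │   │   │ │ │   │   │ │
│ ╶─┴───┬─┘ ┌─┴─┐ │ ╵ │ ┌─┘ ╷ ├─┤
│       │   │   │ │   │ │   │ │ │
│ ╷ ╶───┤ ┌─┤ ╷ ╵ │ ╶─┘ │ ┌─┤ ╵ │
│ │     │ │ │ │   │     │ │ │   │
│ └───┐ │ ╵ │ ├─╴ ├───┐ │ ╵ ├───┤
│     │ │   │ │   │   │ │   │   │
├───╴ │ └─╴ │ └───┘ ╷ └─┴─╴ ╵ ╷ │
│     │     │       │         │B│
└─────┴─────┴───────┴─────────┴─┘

Directions: right, right, down, right, up, right, right, right, right, right, right, down, left, down, right, right, down, down, right, right, right, down, left, down, down, right, down, left, down, left, down, down, left, left, up, right, up, up, up, left, left, up, right, up, up, up, left, left, up, left, up, left, left, down, down, right, right, down, down, down, down, right, down, down, right, down, down, left, up, left, down, down, down, right, right, right, up, right, down, right, right, right, right, up, right, down
First turn direction: down

Solution:

┌─────┬─────────────────────┬───┐
│A → ↓│↱ → → → → → ↓        │   │
│ ┌─┐ ╵ ┌─────┐ ┌─╴ ┌─────┐ ├─╴ │
│ │ │↳ ↑│↓ ← ↰│ │↓ ↲│     │ │   │
│ │ └───┤ ┌─╴ └─┤ ╶─┴─┐ ╷ ╵ │ ╶─┤
│ │     │↓│  ↑ ↰│↳ → ↓│ │   │   │
│ │ ╶───┤ └───┐ └───┐ │ └───┴─╴ │
│ │     │↳ → ↓│↑ ← ↰│↓│         │
│ └─┐ ╷ └───┐ ├───┐ │ └─────┬─┐ │
│   │ │     │↓│   │↑│↳ → → ↓│ │ │
├─┐ │ ├───┐ │ │ ╶─┤ │ ╶─┬─╴ │ ╵ │
│ │ │ │   │ │↓│   │↑│   │↓ ↲│   │
│ ╵ │ ╵ ╷ │ │ │ ╷ ╵ ├─╴ │ ┌─┘ ┌─┤
│   │   │ │ │↓│ │↱ ↑│   │↓│   │ │
│ ╶─┴───┤ │ │ └─┤ ╶─┴─┐ │ └─┐ ╵ │
│       │ │ │↳ ↓│↑ ← ↰│ │↳ ↓│   │
├───┬─╴ ├─┘ └─┐ ├───┐ │ ├─╴ ├─╴ │
│   │   │     │↓│   │↑│ │↓ ↲│   │
├─╴ │ ╶─┘ ┌─╴ │ └─┐ │ ├─┘ ┌─┴─┐ │
│   │     │   │↳ ↓│ │↑│↓ ↲│   │ │
│ ╶─┴───┬─┘ ┌─┴─┐ │ ╵ │ ┌─┘ ╷ ├─┤
│       │   │↓ ↰│↓│↱ ↑│↓│   │ │ │
│ ╷ ╶───┤ ┌─┤ ╷ ╵ │ ╶─┘ │ ┌─┤ ╵ │
│ │     │ │ │↓│↑ ↲│↑ ← ↲│ │ │   │
│ └───┐ │ ╵ │ ├─╴ ├───┐ │ ╵ ├───┤
│     │ │   │↓│   │↱ ↓│ │   │↱ ↓│
├───╴ │ └─╴ │ └───┘ ╷ └─┴─╴ ╵ ╷ │
│     │     │↳ → → ↑│↳ → → → ↑│B│
└─────┴─────┴───────┴─────────┴─┘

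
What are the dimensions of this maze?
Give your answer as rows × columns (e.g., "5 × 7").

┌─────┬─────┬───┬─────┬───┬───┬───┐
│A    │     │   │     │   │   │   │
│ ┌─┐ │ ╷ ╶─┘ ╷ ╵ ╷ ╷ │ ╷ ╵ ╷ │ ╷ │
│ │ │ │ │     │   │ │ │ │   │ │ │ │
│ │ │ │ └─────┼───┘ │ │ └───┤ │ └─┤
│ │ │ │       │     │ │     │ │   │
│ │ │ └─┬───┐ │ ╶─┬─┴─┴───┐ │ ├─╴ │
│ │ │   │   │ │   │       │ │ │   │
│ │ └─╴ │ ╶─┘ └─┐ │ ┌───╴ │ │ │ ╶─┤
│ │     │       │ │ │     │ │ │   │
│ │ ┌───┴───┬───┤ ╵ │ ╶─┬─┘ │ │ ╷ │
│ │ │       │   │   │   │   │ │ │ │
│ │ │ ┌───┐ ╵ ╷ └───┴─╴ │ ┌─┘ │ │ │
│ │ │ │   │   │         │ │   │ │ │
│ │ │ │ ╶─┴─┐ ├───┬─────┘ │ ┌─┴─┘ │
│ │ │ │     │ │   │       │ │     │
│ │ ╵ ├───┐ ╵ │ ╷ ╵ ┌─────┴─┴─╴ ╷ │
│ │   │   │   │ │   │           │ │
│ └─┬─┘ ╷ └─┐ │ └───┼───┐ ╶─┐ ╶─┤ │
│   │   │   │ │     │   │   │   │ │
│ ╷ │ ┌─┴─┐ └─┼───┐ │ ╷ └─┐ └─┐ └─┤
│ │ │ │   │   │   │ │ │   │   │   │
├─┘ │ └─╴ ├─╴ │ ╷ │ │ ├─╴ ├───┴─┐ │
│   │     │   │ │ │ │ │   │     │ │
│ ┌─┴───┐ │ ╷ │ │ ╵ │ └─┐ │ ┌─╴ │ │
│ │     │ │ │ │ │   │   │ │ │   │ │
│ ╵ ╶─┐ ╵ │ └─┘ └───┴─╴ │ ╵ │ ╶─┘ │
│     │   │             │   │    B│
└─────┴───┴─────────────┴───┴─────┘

Counting the maze dimensions:
Rows (vertical): 14
Columns (horizontal): 17
Dimensions: 14 × 17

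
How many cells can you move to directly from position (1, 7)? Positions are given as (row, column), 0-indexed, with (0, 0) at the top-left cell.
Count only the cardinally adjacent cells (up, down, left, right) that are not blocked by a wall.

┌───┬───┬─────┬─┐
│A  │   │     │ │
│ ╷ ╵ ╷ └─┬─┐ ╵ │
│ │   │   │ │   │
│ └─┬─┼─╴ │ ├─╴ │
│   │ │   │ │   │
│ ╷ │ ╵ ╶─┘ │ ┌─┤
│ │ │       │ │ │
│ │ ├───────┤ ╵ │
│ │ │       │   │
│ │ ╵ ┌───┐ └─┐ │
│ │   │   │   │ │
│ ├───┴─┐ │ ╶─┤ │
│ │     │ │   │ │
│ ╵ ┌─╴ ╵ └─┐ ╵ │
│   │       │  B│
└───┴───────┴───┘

Checking passable neighbors of (1, 7):
Neighbors: (0, 7), (2, 7), (1, 6)
Count: 3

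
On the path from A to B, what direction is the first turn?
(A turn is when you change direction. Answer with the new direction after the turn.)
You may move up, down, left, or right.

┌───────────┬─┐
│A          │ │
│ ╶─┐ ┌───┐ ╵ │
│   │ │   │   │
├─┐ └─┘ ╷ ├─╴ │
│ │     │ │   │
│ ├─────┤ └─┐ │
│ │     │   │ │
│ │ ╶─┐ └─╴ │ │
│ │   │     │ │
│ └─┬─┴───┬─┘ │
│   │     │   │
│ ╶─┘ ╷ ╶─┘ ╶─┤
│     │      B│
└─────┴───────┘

Directions: right, right, right, right, right, down, right, down, down, down, down, left, down, right
First turn direction: down

Solution:

┌───────────┬─┐
│A → → → → ↓│ │
│ ╶─┐ ┌───┐ ╵ │
│   │ │   │↳ ↓│
├─┐ └─┘ ╷ ├─╴ │
│ │     │ │  ↓│
│ ├─────┤ └─┐ │
│ │     │   │↓│
│ │ ╶─┐ └─╴ │ │
│ │   │     │↓│
│ └─┬─┴───┬─┘ │
│   │     │↓ ↲│
│ ╶─┘ ╷ ╶─┘ ╶─┤
│     │    ↳ B│
└─────┴───────┘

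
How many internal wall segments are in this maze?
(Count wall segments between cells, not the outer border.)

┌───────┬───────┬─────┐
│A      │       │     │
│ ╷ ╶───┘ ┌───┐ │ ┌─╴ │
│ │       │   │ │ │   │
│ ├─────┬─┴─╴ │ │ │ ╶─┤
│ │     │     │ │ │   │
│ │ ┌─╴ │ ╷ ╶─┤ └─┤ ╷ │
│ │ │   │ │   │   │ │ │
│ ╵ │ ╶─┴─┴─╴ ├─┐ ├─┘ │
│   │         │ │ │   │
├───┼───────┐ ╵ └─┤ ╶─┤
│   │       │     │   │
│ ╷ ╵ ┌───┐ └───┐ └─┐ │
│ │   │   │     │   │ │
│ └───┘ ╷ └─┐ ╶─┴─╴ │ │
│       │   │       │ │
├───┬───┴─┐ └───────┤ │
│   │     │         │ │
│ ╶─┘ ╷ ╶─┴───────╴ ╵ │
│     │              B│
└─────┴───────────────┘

Counting internal wall segments:
Total internal walls: 90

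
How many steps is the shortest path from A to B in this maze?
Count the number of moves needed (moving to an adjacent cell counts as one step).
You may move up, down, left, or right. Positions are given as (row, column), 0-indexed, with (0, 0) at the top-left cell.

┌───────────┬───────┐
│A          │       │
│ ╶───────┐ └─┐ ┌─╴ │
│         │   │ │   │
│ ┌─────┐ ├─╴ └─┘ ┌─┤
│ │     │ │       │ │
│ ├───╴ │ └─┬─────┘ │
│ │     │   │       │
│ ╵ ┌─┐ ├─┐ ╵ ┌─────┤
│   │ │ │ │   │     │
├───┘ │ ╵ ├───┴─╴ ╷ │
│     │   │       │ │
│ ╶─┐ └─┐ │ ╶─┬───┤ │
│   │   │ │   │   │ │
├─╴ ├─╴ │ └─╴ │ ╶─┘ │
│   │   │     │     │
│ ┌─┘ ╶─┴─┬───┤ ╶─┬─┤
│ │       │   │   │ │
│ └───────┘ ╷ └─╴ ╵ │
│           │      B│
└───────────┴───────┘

Using BFS to find shortest path:
Start: (0, 0), End: (9, 9)
Path found:
(0,0) → (1,0) → (2,0) → (3,0) → (4,0) → (4,1) → (3,1) → (3,2) → (3,3) → (4,3) → (5,3) → (5,4) → (6,4) → (7,4) → (7,5) → (7,6) → (6,6) → (6,5) → (5,5) → (5,6) → (5,7) → (5,8) → (4,8) → (4,9) → (5,9) → (6,9) → (7,9) → (7,8) → (7,7) → (8,7) → (8,8) → (9,8) → (9,9)
Number of steps: 32

Solution:

┌───────────┬───────┐
│A          │       │
│ ╶───────┐ └─┐ ┌─╴ │
│↓        │   │ │   │
│ ┌─────┐ ├─╴ └─┘ ┌─┤
│↓│     │ │       │ │
│ ├───╴ │ └─┬─────┘ │
│↓│↱ → ↓│   │       │
│ ╵ ┌─┐ ├─┐ ╵ ┌─────┤
│↳ ↑│ │↓│ │   │  ↱ ↓│
├───┘ │ ╵ ├───┴─╴ ╷ │
│     │↳ ↓│↱ → → ↑│↓│
│ ╶─┐ └─┐ │ ╶─┬───┤ │
│   │   │↓│↑ ↰│   │↓│
├─╴ ├─╴ │ └─╴ │ ╶─┘ │
│   │   │↳ → ↑│↓ ← ↲│
│ ┌─┘ ╶─┴─┬───┤ ╶─┬─┤
│ │       │   │↳ ↓│ │
│ └───────┘ ╷ └─╴ ╵ │
│           │    ↳ B│
└───────────┴───────┘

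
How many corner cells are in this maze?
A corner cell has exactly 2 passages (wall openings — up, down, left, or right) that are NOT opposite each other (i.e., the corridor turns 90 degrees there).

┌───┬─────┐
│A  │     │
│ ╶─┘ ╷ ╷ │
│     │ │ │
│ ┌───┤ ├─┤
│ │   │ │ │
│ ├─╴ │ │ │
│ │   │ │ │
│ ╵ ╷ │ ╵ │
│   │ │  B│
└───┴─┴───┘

Counting corner cells (2 non-opposite passages):
Total corners: 10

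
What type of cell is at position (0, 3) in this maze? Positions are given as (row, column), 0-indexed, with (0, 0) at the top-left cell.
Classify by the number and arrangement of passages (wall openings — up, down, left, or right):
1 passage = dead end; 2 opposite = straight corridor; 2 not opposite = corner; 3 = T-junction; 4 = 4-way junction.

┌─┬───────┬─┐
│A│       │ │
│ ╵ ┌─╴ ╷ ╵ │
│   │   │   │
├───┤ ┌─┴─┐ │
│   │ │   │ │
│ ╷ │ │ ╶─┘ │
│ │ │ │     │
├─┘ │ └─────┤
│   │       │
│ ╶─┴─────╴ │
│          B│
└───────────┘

Checking cell at (0, 3):
Number of passages: 3
Cell type: T-junction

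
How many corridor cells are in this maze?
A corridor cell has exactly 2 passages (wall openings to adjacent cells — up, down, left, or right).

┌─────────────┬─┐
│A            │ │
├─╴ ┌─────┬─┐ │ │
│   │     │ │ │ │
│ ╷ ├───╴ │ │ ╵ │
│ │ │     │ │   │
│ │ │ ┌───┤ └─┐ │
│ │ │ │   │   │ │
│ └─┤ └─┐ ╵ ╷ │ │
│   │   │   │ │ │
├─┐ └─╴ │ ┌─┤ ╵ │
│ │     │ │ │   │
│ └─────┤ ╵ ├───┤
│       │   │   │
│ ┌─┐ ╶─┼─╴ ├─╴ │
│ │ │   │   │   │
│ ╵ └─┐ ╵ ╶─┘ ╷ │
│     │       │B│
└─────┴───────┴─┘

Counting cells with exactly 2 passages:
Total corridor cells: 48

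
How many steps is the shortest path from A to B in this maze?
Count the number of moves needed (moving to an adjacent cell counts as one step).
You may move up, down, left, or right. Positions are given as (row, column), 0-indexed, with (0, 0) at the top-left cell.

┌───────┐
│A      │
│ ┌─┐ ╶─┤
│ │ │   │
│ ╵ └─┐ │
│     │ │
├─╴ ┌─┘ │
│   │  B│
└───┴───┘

Using BFS to find shortest path:
Start: (0, 0), End: (3, 3)
Path found:
(0,0) → (0,1) → (0,2) → (1,2) → (1,3) → (2,3) → (3,3)
Number of steps: 6

Solution:

┌───────┐
│A → ↓  │
│ ┌─┐ ╶─┤
│ │ │↳ ↓│
│ ╵ └─┐ │
│     │↓│
├─╴ ┌─┘ │
│   │  B│
└───┴───┘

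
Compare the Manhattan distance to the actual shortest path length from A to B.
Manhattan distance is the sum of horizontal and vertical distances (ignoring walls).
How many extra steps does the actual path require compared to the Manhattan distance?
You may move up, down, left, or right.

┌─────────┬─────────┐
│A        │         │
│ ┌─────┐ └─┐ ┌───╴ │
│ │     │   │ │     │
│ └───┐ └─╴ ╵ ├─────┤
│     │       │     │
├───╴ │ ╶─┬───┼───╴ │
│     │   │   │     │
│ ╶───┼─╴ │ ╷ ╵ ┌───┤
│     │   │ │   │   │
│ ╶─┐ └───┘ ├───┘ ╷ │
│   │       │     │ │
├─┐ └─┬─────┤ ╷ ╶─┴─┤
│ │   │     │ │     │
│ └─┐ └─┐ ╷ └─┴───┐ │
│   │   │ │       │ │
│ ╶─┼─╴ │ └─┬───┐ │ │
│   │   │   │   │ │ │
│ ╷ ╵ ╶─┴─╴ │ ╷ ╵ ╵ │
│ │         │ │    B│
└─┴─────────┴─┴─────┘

Manhattan distance: |9 - 0| + |9 - 0| = 18
Actual path length: 32
Extra steps: 32 - 18 = 14

Solution:

┌─────────┬─────────┐
│A        │         │
│ ┌─────┐ └─┐ ┌───╴ │
│↓│     │   │ │     │
│ └───┐ └─╴ ╵ ├─────┤
│↳ → ↓│       │     │
├───╴ │ ╶─┬───┼───╴ │
│↓ ← ↲│   │   │     │
│ ╶───┼─╴ │ ╷ ╵ ┌───┤
│↓    │   │ │   │   │
│ ╶─┐ └───┘ ├───┘ ╷ │
│↳ ↓│       │     │ │
├─┐ └─┬─────┤ ╷ ╶─┴─┤
│ │↳ ↓│  ↱ ↓│ │     │
│ └─┐ └─┐ ╷ └─┴───┐ │
│   │↳ ↓│↑│↳ → → ↓│ │
│ ╶─┼─╴ │ └─┬───┐ │ │
│   │↓ ↲│↑ ↰│   │↓│ │
│ ╷ ╵ ╶─┴─╴ │ ╷ ╵ ╵ │
│ │  ↳ → → ↑│ │  ↳ B│
└─┴─────────┴─┴─────┘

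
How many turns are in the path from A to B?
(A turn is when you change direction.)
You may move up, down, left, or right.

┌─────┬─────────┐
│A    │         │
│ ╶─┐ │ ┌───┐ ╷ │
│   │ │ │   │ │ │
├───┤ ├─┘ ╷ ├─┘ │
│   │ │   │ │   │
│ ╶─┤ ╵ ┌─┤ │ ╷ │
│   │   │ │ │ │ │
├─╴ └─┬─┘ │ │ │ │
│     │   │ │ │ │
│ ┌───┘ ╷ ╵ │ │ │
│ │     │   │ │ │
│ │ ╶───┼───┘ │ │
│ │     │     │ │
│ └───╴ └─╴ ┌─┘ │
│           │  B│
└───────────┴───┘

Directions: right, right, down, down, down, right, up, right, up, right, down, down, down, down, left, up, left, down, left, left, down, right, right, down, right, right, up, right, up, up, up, up, right, down, down, down, down, down
Number of turns: 21

Solution:

┌─────┬─────────┐
│A → ↓│         │
│ ╶─┐ │ ┌───┐ ╷ │
│   │↓│ │↱ ↓│ │ │
├───┤ ├─┘ ╷ ├─┘ │
│   │↓│↱ ↑│↓│↱ ↓│
│ ╶─┤ ╵ ┌─┤ │ ╷ │
│   │↳ ↑│ │↓│↑│↓│
├─╴ └─┬─┘ │ │ │ │
│     │↓ ↰│↓│↑│↓│
│ ┌───┘ ╷ ╵ │ │ │
│ │↓ ← ↲│↑ ↲│↑│↓│
│ │ ╶───┼───┘ │ │
│ │↳ → ↓│  ↱ ↑│↓│
│ └───╴ └─╴ ┌─┘ │
│      ↳ → ↑│  B│
└───────────┴───┘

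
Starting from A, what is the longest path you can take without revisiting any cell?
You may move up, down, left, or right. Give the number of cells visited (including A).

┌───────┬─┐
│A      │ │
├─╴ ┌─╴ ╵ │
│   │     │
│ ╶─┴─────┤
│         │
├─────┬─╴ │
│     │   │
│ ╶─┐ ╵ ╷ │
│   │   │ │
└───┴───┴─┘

Finding longest simple path using DFS:
Start: (0, 0)
Longest path visits 18 cells
Path: A → right → down → left → down → right → right → right → right → down → left → down → left → up → left → left → down → right

Solution:

┌───────┬─┐
│A ↓    │ │
├─╴ ┌─╴ ╵ │
│↓ ↲│     │
│ ╶─┴─────┤
│↳ → → → ↓│
├─────┬─╴ │
│↓ ← ↰│↓ ↲│
│ ╶─┐ ╵ ╷ │
│↳ B│↑ ↲│ │
└───┴───┴─┘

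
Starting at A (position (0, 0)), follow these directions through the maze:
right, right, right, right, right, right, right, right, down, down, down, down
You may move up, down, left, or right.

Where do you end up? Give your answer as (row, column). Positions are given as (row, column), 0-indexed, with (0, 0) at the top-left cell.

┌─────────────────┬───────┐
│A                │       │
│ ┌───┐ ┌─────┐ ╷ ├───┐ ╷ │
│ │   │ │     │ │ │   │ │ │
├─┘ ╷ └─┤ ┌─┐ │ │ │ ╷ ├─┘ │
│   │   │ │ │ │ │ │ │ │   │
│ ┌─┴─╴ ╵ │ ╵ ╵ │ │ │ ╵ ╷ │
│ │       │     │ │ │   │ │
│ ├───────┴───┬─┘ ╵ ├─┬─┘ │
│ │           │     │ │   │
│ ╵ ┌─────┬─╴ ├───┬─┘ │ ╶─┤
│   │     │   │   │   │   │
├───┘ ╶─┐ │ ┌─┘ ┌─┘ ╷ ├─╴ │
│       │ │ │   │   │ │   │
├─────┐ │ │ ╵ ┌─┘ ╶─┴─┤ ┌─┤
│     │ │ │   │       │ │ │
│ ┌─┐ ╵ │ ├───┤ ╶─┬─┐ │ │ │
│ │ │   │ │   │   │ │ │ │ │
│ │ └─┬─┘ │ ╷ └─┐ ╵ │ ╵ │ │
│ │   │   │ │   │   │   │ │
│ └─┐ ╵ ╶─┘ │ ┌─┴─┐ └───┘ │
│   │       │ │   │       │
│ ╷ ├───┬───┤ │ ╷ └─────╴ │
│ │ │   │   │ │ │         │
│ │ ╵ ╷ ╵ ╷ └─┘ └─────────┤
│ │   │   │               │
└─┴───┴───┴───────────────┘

Following directions step by step:
Start: (0, 0)
  right: (0, 0) → (0, 1)
  right: (0, 1) → (0, 2)
  right: (0, 2) → (0, 3)
  right: (0, 3) → (0, 4)
  right: (0, 4) → (0, 5)
  right: (0, 5) → (0, 6)
  right: (0, 6) → (0, 7)
  right: (0, 7) → (0, 8)
  down: (0, 8) → (1, 8)
  down: (1, 8) → (2, 8)
  down: (2, 8) → (3, 8)
  down: (3, 8) → (4, 8)
Final position: (4, 8)

Path taken:

┌─────────────────┬───────┐
│A → → → → → → → ↓│       │
│ ┌───┐ ┌─────┐ ╷ ├───┐ ╷ │
│ │   │ │     │ │↓│   │ │ │
├─┘ ╷ └─┤ ┌─┐ │ │ │ ╷ ├─┘ │
│   │   │ │ │ │ │↓│ │ │   │
│ ┌─┴─╴ ╵ │ ╵ ╵ │ │ │ ╵ ╷ │
│ │       │     │↓│ │   │ │
│ ├───────┴───┬─┘ ╵ ├─┬─┘ │
│ │           │  B  │ │   │
│ ╵ ┌─────┬─╴ ├───┬─┘ │ ╶─┤
│   │     │   │   │   │   │
├───┘ ╶─┐ │ ┌─┘ ┌─┘ ╷ ├─╴ │
│       │ │ │   │   │ │   │
├─────┐ │ │ ╵ ┌─┘ ╶─┴─┤ ┌─┤
│     │ │ │   │       │ │ │
│ ┌─┐ ╵ │ ├───┤ ╶─┬─┐ │ │ │
│ │ │   │ │   │   │ │ │ │ │
│ │ └─┬─┘ │ ╷ └─┐ ╵ │ ╵ │ │
│ │   │   │ │   │   │   │ │
│ └─┐ ╵ ╶─┘ │ ┌─┴─┐ └───┘ │
│   │       │ │   │       │
│ ╷ ├───┬───┤ │ ╷ └─────╴ │
│ │ │   │   │ │ │         │
│ │ ╵ ╷ ╵ ╷ └─┘ └─────────┤
│ │   │   │               │
└─┴───┴───┴───────────────┘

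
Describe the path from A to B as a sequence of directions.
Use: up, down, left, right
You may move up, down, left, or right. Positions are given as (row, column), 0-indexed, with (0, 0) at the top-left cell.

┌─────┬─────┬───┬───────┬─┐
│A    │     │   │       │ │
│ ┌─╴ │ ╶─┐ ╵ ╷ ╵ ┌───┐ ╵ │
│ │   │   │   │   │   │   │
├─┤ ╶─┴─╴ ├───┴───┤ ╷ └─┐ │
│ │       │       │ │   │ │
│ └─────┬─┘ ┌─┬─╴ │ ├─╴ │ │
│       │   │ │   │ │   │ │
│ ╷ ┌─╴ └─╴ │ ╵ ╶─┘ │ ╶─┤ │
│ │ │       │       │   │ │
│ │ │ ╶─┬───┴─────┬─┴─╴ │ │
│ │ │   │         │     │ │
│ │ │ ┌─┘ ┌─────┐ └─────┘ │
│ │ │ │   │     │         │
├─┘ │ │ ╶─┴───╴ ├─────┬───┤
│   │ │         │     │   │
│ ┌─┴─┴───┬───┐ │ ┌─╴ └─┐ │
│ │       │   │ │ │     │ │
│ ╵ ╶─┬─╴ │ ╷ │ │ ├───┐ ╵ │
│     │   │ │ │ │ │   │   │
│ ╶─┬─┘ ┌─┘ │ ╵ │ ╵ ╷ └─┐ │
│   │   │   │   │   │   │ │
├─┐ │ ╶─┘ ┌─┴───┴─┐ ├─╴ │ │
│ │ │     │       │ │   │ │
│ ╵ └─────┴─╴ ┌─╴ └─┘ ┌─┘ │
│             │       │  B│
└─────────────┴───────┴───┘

Finding the path and converting it to directions:
Path through cells: (0,0) → (0,1) → (0,2) → (1,2) → (1,1) → (2,1) → (2,2) → (2,3) → (2,4) → (1,4) → (1,3) → (0,3) → (0,4) → (0,5) → (1,5) → (1,6) → (0,6) → (0,7) → (1,7) → (1,8) → (0,8) → (0,9) → (0,10) → (0,11) → (1,11) → (1,12) → (2,12) → (3,12) → (4,12) → (5,12) → (6,12) → (6,11) → (6,10) → (6,9) → (6,8) → (5,8) → (5,7) → (5,6) → (5,5) → (5,4) → (6,4) → (6,3) → (7,3) → (7,4) → (7,5) → (7,6) → (7,7) → (8,7) → (9,7) → (10,7) → (10,6) → (9,6) → (8,6) → (8,5) → (9,5) → (10,5) → (10,4) → (11,4) → (11,3) → (11,2) → (10,2) → (10,3) → (9,3) → (9,4) → (8,4) → (8,3) → (8,2) → (8,1) → (9,1) → (9,0) → (10,0) → (10,1) → (11,1) → (12,1) → (12,2) → (12,3) → (12,4) → (12,5) → (12,6) → (11,6) → (11,7) → (11,8) → (12,8) → (12,9) → (12,10) → (11,10) → (11,11) → (10,11) → (10,10) → (9,10) → (9,9) → (10,9) → (10,8) → (9,8) → (8,8) → (7,8) → (7,9) → (7,10) → (8,10) → (8,11) → (9,11) → (9,12) → (10,12) → (11,12) → (12,12)
Directions: right, right, down, left, down, right, right, right, up, left, up, right, right, down, right, up, right, down, right, up, right, right, right, down, right, down, down, down, down, down, left, left, left, left, up, left, left, left, left, down, left, down, right, right, right, right, down, down, down, left, up, up, left, down, down, left, down, left, left, up, right, up, right, up, left, left, left, down, left, down, right, down, down, right, right, right, right, right, up, right, right, down, right, right, up, right, up, left, up, left, down, left, up, up, up, right, right, down, right, down, right, down, down, down

Solution:

┌─────┬─────┬───┬───────┬─┐
│A → ↓│↱ → ↓│↱ ↓│↱ → → ↓│ │
│ ┌─╴ │ ╶─┐ ╵ ╷ ╵ ┌───┐ ╵ │
│ │↓ ↲│↑ ↰│↳ ↑│↳ ↑│   │↳ ↓│
├─┤ ╶─┴─╴ ├───┴───┤ ╷ └─┐ │
│ │↳ → → ↑│       │ │   │↓│
│ └─────┬─┘ ┌─┬─╴ │ ├─╴ │ │
│       │   │ │   │ │   │↓│
│ ╷ ┌─╴ └─╴ │ ╵ ╶─┘ │ ╶─┤ │
│ │ │       │       │   │↓│
│ │ │ ╶─┬───┴─────┬─┴─╴ │ │
│ │ │   │↓ ← ← ← ↰│     │↓│
│ │ │ ┌─┘ ┌─────┐ └─────┘ │
│ │ │ │↓ ↲│     │↑ ← ← ← ↲│
├─┘ │ │ ╶─┴───╴ ├─────┬───┤
│   │ │↳ → → → ↓│↱ → ↓│   │
│ ┌─┴─┴───┬───┐ │ ┌─╴ └─┐ │
│ │↓ ← ← ↰│↓ ↰│↓│↑│  ↳ ↓│ │
│ ╵ ╶─┬─╴ │ ╷ │ │ ├───┐ ╵ │
│↓ ↲  │↱ ↑│↓│↑│↓│↑│↓ ↰│↳ ↓│
│ ╶─┬─┘ ┌─┘ │ ╵ │ ╵ ╷ └─┐ │
│↳ ↓│↱ ↑│↓ ↲│↑ ↲│↑ ↲│↑ ↰│↓│
├─┐ │ ╶─┘ ┌─┴───┴─┐ ├─╴ │ │
│ │↓│↑ ← ↲│  ↱ → ↓│ │↱ ↑│↓│
│ ╵ └─────┴─╴ ┌─╴ └─┘ ┌─┘ │
│  ↳ → → → → ↑│  ↳ → ↑│  B│
└─────────────┴───────┴───┘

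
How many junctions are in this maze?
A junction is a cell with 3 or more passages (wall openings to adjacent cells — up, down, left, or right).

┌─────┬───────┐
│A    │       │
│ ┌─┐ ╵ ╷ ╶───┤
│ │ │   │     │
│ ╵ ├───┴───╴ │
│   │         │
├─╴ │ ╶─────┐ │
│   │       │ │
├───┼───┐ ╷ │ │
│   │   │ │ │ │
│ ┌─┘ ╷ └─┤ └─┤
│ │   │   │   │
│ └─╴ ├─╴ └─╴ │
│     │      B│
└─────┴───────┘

Checking each cell for number of passages:

Junctions found (3+ passages):
  (0, 4): 3 passages
  (2, 1): 3 passages
  (2, 6): 3 passages
  (3, 4): 3 passages
  (5, 2): 3 passages
  (6, 4): 3 passages
Total junctions: 6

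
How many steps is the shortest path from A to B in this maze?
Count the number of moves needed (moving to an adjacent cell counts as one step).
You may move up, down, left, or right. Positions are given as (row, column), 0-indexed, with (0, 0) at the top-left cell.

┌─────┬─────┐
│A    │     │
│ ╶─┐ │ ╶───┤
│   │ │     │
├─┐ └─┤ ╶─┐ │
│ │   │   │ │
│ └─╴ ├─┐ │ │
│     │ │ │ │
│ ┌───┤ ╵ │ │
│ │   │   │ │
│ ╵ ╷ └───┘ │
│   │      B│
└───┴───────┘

Using BFS to find shortest path:
Start: (0, 0), End: (5, 5)
Path found:
(0,0) → (1,0) → (1,1) → (2,1) → (2,2) → (3,2) → (3,1) → (3,0) → (4,0) → (5,0) → (5,1) → (4,1) → (4,2) → (5,2) → (5,3) → (5,4) → (5,5)
Number of steps: 16

Solution:

┌─────┬─────┐
│A    │     │
│ ╶─┐ │ ╶───┤
│↳ ↓│ │     │
├─┐ └─┤ ╶─┐ │
│ │↳ ↓│   │ │
│ └─╴ ├─┐ │ │
│↓ ← ↲│ │ │ │
│ ┌───┤ ╵ │ │
│↓│↱ ↓│   │ │
│ ╵ ╷ └───┘ │
│↳ ↑│↳ → → B│
└───┴───────┘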